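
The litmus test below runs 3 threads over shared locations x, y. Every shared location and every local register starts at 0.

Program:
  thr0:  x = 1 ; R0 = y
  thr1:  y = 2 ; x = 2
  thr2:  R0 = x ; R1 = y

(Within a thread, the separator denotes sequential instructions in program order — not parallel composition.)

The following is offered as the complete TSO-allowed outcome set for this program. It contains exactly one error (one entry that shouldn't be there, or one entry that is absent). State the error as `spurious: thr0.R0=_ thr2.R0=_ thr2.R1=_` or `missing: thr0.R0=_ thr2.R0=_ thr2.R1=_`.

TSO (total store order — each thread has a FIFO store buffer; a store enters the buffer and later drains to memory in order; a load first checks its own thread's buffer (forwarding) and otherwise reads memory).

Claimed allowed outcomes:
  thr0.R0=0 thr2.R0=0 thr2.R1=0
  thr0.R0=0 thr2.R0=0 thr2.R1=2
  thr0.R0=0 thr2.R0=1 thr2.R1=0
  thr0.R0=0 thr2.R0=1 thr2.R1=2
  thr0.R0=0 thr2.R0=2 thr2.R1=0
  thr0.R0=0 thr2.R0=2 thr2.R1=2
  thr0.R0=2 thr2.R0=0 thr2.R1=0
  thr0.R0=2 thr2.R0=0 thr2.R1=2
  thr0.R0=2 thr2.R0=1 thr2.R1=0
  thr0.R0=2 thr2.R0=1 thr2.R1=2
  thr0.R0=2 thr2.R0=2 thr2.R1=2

spurious: thr0.R0=0 thr2.R0=2 thr2.R1=0

outcome vector order: (thr0.R0,thr2.R0,thr2.R1)
under TSO → <0 0 0> <0 0 2> <0 1 0> <0 1 2> <0 2 2> <2 0 0> <2 0 2> <2 1 0> <2 1 2> <2 2 2>
claimed∖TSO = {<0 2 0>}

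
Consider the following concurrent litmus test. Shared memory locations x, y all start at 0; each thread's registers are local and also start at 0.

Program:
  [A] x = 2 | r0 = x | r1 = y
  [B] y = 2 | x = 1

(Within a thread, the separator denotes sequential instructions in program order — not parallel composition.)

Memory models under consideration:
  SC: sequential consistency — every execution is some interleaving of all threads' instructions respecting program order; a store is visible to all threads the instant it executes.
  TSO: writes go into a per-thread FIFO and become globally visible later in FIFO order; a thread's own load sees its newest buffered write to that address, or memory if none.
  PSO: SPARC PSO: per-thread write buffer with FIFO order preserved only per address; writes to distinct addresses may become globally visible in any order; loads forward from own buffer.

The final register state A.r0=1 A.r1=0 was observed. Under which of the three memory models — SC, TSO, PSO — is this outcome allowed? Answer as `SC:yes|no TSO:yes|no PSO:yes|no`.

outcome vector order: (A.r0,A.r1)
under SC → (1,2), (2,0), (2,2)
under TSO → (1,2), (2,0), (2,2)
under PSO → (1,0), (1,2), (2,0), (2,2)
target (1,0) ∈ {PSO}

SC:no TSO:no PSO:yes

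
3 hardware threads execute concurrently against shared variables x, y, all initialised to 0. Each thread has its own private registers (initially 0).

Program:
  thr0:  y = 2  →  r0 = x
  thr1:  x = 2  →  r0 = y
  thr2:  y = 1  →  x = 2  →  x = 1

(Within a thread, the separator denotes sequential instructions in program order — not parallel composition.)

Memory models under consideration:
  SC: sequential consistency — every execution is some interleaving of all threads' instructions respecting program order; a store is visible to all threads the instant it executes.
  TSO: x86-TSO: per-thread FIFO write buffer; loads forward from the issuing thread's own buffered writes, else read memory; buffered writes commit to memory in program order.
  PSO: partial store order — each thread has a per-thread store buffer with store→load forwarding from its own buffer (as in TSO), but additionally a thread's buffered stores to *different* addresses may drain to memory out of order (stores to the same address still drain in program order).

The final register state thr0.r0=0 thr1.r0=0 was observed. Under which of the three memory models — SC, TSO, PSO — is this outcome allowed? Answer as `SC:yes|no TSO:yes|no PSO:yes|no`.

SC:no TSO:yes PSO:yes

outcome vector order: (thr0.r0,thr1.r0)
under SC → <0 1> <0 2> <1 0> <1 1> <1 2> <2 0> <2 1> <2 2>
under TSO → <0 0> <0 1> <0 2> <1 0> <1 1> <1 2> <2 0> <2 1> <2 2>
under PSO → <0 0> <0 1> <0 2> <1 0> <1 1> <1 2> <2 0> <2 1> <2 2>
target <0 0> ∈ {TSO,PSO}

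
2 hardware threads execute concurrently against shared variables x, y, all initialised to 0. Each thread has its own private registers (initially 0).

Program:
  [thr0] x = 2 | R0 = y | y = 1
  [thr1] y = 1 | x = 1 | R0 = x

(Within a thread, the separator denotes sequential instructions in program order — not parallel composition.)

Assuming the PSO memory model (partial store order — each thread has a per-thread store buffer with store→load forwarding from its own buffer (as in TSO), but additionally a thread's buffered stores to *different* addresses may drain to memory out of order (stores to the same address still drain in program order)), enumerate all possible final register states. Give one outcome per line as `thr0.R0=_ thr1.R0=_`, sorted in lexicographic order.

outcome vector order: (thr0.R0,thr1.R0)
|PSO outcomes| = 4

thr0.R0=0 thr1.R0=1
thr0.R0=0 thr1.R0=2
thr0.R0=1 thr1.R0=1
thr0.R0=1 thr1.R0=2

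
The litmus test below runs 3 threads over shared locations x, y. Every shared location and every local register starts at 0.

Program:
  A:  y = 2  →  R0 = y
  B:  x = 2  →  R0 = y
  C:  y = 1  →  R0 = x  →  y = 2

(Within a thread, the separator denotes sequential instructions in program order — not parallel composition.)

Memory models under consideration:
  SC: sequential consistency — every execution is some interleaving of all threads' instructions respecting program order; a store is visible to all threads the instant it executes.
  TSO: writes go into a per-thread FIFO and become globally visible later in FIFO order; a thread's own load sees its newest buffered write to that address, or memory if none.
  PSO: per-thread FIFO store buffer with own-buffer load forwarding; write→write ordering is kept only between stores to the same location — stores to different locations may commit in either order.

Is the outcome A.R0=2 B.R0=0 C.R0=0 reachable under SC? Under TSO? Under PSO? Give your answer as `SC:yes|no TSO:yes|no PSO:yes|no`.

SC:no TSO:yes PSO:yes

outcome vector order: (A.R0,B.R0,C.R0)
under SC → 102; 110; 112; 120; 122; 202; 210; 212; 220; 222
under TSO → 100; 102; 110; 112; 120; 122; 200; 202; 210; 212; 220; 222
under PSO → 100; 102; 110; 112; 120; 122; 200; 202; 210; 212; 220; 222
target 200 ∈ {TSO,PSO}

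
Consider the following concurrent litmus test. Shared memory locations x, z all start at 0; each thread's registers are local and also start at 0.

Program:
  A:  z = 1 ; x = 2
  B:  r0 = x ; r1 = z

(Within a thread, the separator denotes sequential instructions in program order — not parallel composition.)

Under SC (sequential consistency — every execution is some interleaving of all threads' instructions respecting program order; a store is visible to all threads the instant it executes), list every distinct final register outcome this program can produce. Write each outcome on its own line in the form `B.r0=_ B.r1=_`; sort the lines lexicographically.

B.r0=0 B.r1=0
B.r0=0 B.r1=1
B.r0=2 B.r1=1

outcome vector order: (B.r0,B.r1)
|SC outcomes| = 3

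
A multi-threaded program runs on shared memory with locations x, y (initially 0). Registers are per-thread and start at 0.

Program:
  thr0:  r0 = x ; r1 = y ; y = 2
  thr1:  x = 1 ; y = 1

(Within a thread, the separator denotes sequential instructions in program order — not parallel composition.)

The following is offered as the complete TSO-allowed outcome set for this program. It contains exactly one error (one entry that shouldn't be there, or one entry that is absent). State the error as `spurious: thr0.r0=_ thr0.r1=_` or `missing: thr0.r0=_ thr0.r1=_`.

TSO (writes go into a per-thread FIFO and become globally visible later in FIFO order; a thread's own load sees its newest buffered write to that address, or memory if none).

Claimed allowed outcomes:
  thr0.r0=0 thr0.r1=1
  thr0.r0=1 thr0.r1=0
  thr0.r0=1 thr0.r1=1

outcome vector order: (thr0.r0,thr0.r1)
TSO (4): 00 01 10 11
TSO∖claimed = {00}

missing: thr0.r0=0 thr0.r1=0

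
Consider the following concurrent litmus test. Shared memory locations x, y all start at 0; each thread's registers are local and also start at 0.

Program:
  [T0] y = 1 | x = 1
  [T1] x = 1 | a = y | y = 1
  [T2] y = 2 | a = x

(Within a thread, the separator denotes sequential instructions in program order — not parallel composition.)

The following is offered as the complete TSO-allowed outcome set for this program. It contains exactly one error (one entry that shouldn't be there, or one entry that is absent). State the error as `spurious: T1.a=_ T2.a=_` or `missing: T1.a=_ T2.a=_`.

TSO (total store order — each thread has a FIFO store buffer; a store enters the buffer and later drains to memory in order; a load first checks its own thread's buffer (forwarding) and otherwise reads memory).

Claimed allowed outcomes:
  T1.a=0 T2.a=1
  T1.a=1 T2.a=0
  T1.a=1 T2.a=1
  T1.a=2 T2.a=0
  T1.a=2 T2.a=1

missing: T1.a=0 T2.a=0

outcome vector order: (T1.a,T2.a)
TSO (6): (0,0); (0,1); (1,0); (1,1); (2,0); (2,1)
TSO∖claimed = {(0,0)}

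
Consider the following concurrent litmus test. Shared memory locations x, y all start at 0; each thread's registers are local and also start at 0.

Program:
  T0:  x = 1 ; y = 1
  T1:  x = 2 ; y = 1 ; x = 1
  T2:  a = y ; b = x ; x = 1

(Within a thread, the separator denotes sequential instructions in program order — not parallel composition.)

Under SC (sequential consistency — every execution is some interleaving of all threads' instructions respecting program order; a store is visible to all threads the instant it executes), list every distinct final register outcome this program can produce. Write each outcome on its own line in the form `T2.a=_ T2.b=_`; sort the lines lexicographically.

outcome vector order: (T2.a,T2.b)
|SC outcomes| = 5

T2.a=0 T2.b=0
T2.a=0 T2.b=1
T2.a=0 T2.b=2
T2.a=1 T2.b=1
T2.a=1 T2.b=2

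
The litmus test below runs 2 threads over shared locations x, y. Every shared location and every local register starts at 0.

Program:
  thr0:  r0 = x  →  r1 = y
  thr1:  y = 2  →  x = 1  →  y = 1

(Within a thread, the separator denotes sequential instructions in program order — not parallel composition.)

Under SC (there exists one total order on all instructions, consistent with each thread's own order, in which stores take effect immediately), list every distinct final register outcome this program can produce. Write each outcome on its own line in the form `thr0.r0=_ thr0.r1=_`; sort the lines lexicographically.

outcome vector order: (thr0.r0,thr0.r1)
|SC outcomes| = 5

thr0.r0=0 thr0.r1=0
thr0.r0=0 thr0.r1=1
thr0.r0=0 thr0.r1=2
thr0.r0=1 thr0.r1=1
thr0.r0=1 thr0.r1=2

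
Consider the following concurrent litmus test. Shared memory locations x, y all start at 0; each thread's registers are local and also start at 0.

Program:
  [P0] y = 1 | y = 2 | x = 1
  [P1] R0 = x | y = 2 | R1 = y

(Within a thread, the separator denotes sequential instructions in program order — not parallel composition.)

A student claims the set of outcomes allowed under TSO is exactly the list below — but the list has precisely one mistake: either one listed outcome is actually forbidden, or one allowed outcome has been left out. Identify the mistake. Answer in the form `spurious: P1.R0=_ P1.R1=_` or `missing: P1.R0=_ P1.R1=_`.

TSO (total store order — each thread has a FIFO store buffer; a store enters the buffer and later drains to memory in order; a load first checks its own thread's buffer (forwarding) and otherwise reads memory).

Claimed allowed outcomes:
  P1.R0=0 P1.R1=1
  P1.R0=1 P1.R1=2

missing: P1.R0=0 P1.R1=2

outcome vector order: (P1.R0,P1.R1)
[TSO] allowed = {0/1; 0/2; 1/2}
TSO∖claimed = {0/2}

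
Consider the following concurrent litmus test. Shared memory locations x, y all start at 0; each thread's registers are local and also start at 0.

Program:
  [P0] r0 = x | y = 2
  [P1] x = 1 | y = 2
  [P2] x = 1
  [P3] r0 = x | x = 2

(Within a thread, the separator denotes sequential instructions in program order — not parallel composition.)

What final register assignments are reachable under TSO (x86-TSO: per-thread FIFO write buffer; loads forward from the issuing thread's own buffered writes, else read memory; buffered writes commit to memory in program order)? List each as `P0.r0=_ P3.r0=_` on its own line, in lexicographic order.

outcome vector order: (P0.r0,P3.r0)
|TSO outcomes| = 6

P0.r0=0 P3.r0=0
P0.r0=0 P3.r0=1
P0.r0=1 P3.r0=0
P0.r0=1 P3.r0=1
P0.r0=2 P3.r0=0
P0.r0=2 P3.r0=1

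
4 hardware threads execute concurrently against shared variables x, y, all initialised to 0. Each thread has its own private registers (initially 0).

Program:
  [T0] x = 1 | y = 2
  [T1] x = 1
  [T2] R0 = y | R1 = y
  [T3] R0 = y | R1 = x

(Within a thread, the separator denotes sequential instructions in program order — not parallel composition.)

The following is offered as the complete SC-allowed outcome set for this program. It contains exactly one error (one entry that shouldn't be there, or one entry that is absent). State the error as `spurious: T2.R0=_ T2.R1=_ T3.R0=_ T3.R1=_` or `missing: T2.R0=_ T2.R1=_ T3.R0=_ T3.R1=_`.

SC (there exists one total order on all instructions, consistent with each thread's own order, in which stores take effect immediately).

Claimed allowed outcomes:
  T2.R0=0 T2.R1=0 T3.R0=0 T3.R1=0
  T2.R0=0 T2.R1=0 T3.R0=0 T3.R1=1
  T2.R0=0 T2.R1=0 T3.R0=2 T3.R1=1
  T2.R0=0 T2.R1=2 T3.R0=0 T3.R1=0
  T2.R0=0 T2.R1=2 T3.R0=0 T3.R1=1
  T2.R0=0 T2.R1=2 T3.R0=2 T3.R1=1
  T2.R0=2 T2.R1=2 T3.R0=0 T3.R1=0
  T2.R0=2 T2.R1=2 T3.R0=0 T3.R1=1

missing: T2.R0=2 T2.R1=2 T3.R0=2 T3.R1=1

outcome vector order: (T2.R0,T2.R1,T3.R0,T3.R1)
SC (9): 0000 0001 0021 0200 0201 0221 2200 2201 2221
SC∖claimed = {2221}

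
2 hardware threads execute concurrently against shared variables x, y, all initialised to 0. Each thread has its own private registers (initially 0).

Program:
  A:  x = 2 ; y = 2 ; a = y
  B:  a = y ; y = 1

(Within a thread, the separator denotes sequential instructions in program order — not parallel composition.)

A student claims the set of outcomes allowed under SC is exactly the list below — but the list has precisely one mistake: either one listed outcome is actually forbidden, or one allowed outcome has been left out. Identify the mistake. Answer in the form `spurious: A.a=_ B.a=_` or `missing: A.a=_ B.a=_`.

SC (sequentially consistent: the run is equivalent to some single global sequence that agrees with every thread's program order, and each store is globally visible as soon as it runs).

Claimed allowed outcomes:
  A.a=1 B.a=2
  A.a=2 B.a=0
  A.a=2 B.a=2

missing: A.a=1 B.a=0

outcome vector order: (A.a,B.a)
under SC → <1 0>, <1 2>, <2 0>, <2 2>
SC∖claimed = {<1 0>}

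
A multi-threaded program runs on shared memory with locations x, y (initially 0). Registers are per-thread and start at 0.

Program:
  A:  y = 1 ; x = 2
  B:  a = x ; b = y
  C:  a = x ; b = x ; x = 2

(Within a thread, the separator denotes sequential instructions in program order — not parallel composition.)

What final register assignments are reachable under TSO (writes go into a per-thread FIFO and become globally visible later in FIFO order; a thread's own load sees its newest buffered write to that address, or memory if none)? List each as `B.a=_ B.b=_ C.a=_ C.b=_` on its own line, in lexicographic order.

outcome vector order: (B.a,B.b,C.a,C.b)
|TSO outcomes| = 10

B.a=0 B.b=0 C.a=0 C.b=0
B.a=0 B.b=0 C.a=0 C.b=2
B.a=0 B.b=0 C.a=2 C.b=2
B.a=0 B.b=1 C.a=0 C.b=0
B.a=0 B.b=1 C.a=0 C.b=2
B.a=0 B.b=1 C.a=2 C.b=2
B.a=2 B.b=0 C.a=0 C.b=0
B.a=2 B.b=1 C.a=0 C.b=0
B.a=2 B.b=1 C.a=0 C.b=2
B.a=2 B.b=1 C.a=2 C.b=2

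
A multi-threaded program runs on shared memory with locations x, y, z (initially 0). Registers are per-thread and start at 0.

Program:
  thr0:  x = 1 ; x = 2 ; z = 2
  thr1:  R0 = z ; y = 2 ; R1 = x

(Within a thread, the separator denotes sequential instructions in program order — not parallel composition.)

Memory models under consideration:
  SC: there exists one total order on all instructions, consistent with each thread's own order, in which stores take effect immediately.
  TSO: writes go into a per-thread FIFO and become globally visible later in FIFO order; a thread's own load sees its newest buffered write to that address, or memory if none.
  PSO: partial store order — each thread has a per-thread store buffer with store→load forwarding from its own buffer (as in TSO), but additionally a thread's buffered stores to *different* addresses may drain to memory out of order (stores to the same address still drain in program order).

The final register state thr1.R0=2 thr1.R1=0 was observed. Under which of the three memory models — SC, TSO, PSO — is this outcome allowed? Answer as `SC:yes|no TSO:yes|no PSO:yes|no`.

SC:no TSO:no PSO:yes

outcome vector order: (thr1.R0,thr1.R1)
SC: 4 outcomes — {(0,0) (0,1) (0,2) (2,2)}
TSO: 4 outcomes — {(0,0) (0,1) (0,2) (2,2)}
PSO: 6 outcomes — {(0,0) (0,1) (0,2) (2,0) (2,1) (2,2)}
target (2,0) ∈ {PSO}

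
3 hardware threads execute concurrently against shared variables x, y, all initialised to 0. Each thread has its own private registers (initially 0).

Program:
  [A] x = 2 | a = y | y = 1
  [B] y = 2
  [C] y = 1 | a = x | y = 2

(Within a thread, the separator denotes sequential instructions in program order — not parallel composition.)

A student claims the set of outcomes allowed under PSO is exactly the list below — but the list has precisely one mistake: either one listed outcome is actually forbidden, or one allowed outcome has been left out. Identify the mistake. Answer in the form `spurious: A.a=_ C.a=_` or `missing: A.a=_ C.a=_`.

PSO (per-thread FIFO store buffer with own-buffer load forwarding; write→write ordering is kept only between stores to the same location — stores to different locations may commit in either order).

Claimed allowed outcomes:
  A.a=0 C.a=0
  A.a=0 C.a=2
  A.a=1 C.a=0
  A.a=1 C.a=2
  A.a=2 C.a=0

missing: A.a=2 C.a=2

outcome vector order: (A.a,C.a)
under PSO → 0/0 0/2 1/0 1/2 2/0 2/2
PSO∖claimed = {2/2}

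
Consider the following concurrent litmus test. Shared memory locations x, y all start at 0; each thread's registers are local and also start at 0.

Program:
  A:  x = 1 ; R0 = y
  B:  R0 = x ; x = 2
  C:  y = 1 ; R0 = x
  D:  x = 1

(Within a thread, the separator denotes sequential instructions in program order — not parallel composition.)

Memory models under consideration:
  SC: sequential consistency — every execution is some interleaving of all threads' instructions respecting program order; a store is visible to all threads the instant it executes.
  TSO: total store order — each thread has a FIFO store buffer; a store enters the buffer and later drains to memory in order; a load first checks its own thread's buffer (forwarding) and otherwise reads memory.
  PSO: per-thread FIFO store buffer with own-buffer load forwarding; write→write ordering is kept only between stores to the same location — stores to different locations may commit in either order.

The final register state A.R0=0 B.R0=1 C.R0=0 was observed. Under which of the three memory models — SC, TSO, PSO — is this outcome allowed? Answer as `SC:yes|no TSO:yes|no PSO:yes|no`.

SC:no TSO:yes PSO:yes

outcome vector order: (A.R0,B.R0,C.R0)
[SC] allowed = {0/0/1, 0/0/2, 0/1/1, 0/1/2, 1/0/0, 1/0/1, 1/0/2, 1/1/0, 1/1/1, 1/1/2}
[TSO] allowed = {0/0/0, 0/0/1, 0/0/2, 0/1/0, 0/1/1, 0/1/2, 1/0/0, 1/0/1, 1/0/2, 1/1/0, 1/1/1, 1/1/2}
[PSO] allowed = {0/0/0, 0/0/1, 0/0/2, 0/1/0, 0/1/1, 0/1/2, 1/0/0, 1/0/1, 1/0/2, 1/1/0, 1/1/1, 1/1/2}
target 0/1/0 ∈ {TSO,PSO}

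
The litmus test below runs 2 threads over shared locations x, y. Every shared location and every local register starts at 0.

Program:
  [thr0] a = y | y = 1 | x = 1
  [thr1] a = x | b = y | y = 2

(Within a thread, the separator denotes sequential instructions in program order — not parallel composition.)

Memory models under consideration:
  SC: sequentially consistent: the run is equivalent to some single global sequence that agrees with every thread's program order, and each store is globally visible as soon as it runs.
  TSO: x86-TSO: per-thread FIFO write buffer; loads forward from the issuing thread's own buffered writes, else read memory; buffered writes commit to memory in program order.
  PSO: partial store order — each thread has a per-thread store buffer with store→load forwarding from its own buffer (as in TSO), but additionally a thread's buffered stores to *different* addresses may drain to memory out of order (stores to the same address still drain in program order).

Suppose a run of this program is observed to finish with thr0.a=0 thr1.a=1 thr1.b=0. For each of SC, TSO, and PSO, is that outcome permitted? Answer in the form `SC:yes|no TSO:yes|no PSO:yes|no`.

SC:no TSO:no PSO:yes

outcome vector order: (thr0.a,thr1.a,thr1.b)
under SC → <0 0 0>, <0 0 1>, <0 1 1>, <2 0 0>
under TSO → <0 0 0>, <0 0 1>, <0 1 1>, <2 0 0>
under PSO → <0 0 0>, <0 0 1>, <0 1 0>, <0 1 1>, <2 0 0>
target <0 1 0> ∈ {PSO}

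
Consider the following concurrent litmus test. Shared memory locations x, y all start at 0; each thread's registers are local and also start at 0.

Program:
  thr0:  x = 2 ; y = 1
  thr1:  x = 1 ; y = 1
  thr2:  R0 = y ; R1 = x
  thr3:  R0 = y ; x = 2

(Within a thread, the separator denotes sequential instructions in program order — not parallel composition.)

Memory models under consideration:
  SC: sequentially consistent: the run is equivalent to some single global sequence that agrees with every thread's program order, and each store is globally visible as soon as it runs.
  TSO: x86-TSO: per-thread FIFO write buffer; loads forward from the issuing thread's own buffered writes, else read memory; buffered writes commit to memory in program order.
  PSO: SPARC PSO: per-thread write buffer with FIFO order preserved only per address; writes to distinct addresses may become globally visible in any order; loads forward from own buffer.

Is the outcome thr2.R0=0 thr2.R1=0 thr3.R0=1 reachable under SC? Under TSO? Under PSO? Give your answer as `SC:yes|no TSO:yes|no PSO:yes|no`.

outcome vector order: (thr2.R0,thr2.R1,thr3.R0)
[SC] allowed = {0/0/0 0/0/1 0/1/0 0/1/1 0/2/0 0/2/1 1/1/0 1/1/1 1/2/0 1/2/1}
[TSO] allowed = {0/0/0 0/0/1 0/1/0 0/1/1 0/2/0 0/2/1 1/1/0 1/1/1 1/2/0 1/2/1}
[PSO] allowed = {0/0/0 0/0/1 0/1/0 0/1/1 0/2/0 0/2/1 1/0/0 1/0/1 1/1/0 1/1/1 1/2/0 1/2/1}
target 0/0/1 ∈ {SC,TSO,PSO}

SC:yes TSO:yes PSO:yes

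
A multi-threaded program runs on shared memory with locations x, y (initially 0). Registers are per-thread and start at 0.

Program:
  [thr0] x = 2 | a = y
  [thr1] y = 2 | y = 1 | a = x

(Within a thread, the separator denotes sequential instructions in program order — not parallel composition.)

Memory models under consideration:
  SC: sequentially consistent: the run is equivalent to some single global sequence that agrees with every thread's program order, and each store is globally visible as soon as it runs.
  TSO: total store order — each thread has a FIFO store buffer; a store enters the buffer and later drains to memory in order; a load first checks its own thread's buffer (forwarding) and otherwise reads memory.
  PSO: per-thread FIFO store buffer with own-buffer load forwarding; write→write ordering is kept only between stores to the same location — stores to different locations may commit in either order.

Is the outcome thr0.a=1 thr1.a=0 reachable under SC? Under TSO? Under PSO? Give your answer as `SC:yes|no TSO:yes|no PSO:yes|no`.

outcome vector order: (thr0.a,thr1.a)
under SC → 0/2; 1/0; 1/2; 2/2
under TSO → 0/0; 0/2; 1/0; 1/2; 2/0; 2/2
under PSO → 0/0; 0/2; 1/0; 1/2; 2/0; 2/2
target 1/0 ∈ {SC,TSO,PSO}

SC:yes TSO:yes PSO:yes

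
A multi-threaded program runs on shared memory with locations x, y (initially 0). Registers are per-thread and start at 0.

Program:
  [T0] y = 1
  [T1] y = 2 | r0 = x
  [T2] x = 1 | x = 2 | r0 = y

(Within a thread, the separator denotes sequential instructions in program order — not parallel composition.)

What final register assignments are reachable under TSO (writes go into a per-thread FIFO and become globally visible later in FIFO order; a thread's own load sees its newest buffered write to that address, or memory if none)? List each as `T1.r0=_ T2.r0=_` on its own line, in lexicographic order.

T1.r0=0 T2.r0=0
T1.r0=0 T2.r0=1
T1.r0=0 T2.r0=2
T1.r0=1 T2.r0=0
T1.r0=1 T2.r0=1
T1.r0=1 T2.r0=2
T1.r0=2 T2.r0=0
T1.r0=2 T2.r0=1
T1.r0=2 T2.r0=2

outcome vector order: (T1.r0,T2.r0)
|TSO outcomes| = 9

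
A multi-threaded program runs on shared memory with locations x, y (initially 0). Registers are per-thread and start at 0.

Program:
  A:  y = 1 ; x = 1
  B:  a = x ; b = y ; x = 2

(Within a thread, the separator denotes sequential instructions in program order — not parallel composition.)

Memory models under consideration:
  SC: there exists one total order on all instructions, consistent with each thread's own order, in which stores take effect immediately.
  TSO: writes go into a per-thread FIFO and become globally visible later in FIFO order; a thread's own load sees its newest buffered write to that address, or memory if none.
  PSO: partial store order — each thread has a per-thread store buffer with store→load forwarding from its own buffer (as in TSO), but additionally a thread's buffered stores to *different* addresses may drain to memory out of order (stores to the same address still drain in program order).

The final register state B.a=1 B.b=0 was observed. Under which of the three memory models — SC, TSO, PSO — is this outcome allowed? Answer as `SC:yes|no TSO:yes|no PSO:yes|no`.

SC:no TSO:no PSO:yes

outcome vector order: (B.a,B.b)
[SC] allowed = {<0 0>; <0 1>; <1 1>}
[TSO] allowed = {<0 0>; <0 1>; <1 1>}
[PSO] allowed = {<0 0>; <0 1>; <1 0>; <1 1>}
target <1 0> ∈ {PSO}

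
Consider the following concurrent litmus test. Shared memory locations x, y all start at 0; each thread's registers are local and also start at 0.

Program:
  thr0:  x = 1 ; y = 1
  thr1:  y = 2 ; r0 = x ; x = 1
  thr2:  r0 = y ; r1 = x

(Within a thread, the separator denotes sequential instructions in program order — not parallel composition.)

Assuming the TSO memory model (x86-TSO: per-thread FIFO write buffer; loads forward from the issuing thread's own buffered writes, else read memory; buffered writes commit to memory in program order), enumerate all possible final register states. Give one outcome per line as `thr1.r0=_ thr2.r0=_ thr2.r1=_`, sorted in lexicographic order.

thr1.r0=0 thr2.r0=0 thr2.r1=0
thr1.r0=0 thr2.r0=0 thr2.r1=1
thr1.r0=0 thr2.r0=1 thr2.r1=1
thr1.r0=0 thr2.r0=2 thr2.r1=0
thr1.r0=0 thr2.r0=2 thr2.r1=1
thr1.r0=1 thr2.r0=0 thr2.r1=0
thr1.r0=1 thr2.r0=0 thr2.r1=1
thr1.r0=1 thr2.r0=1 thr2.r1=1
thr1.r0=1 thr2.r0=2 thr2.r1=0
thr1.r0=1 thr2.r0=2 thr2.r1=1

outcome vector order: (thr1.r0,thr2.r0,thr2.r1)
|TSO outcomes| = 10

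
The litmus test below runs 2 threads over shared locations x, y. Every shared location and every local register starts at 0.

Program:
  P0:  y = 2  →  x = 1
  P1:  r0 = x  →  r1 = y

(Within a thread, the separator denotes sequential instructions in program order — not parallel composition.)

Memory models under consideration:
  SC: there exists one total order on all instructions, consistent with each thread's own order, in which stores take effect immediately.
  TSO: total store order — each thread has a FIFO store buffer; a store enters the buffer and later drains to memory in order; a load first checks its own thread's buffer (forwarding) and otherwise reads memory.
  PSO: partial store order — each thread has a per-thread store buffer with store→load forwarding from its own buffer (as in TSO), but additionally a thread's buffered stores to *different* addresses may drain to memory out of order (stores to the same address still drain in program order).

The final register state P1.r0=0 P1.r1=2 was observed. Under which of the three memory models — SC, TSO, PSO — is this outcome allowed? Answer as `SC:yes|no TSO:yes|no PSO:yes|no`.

outcome vector order: (P1.r0,P1.r1)
SC (3): 0/0 0/2 1/2
TSO (3): 0/0 0/2 1/2
PSO (4): 0/0 0/2 1/0 1/2
target 0/2 ∈ {SC,TSO,PSO}

SC:yes TSO:yes PSO:yes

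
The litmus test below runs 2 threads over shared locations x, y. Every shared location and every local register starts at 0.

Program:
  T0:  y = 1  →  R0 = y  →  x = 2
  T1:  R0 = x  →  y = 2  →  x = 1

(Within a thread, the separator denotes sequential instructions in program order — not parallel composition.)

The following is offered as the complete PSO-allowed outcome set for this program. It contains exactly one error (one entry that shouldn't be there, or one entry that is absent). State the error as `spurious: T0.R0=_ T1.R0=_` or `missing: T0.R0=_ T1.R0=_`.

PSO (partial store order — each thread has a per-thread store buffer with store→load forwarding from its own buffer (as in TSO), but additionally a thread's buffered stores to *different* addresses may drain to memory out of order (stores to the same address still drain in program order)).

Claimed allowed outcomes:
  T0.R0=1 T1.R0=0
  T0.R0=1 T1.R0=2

missing: T0.R0=2 T1.R0=0

outcome vector order: (T0.R0,T1.R0)
PSO: 3 outcomes — {10 12 20}
PSO∖claimed = {20}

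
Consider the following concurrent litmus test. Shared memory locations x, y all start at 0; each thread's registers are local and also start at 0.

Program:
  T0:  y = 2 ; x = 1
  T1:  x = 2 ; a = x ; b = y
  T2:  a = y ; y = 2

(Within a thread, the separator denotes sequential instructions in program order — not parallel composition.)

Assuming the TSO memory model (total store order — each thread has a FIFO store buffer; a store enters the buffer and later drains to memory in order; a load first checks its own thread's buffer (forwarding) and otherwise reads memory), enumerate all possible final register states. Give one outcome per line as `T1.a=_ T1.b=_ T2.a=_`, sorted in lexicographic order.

T1.a=1 T1.b=2 T2.a=0
T1.a=1 T1.b=2 T2.a=2
T1.a=2 T1.b=0 T2.a=0
T1.a=2 T1.b=0 T2.a=2
T1.a=2 T1.b=2 T2.a=0
T1.a=2 T1.b=2 T2.a=2

outcome vector order: (T1.a,T1.b,T2.a)
|TSO outcomes| = 6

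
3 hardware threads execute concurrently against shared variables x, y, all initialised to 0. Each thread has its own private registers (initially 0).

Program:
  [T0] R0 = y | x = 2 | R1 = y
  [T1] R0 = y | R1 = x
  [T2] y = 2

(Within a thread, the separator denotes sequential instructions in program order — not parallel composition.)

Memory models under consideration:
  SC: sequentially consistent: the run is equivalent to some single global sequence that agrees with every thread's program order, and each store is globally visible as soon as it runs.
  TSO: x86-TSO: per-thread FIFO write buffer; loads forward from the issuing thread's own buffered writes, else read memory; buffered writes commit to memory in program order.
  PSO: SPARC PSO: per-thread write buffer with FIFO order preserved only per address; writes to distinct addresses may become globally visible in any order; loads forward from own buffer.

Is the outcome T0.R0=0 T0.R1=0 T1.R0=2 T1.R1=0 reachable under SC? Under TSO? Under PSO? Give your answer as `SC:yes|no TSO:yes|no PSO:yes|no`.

outcome vector order: (T0.R0,T0.R1,T1.R0,T1.R1)
under SC → 0000, 0002, 0022, 0200, 0202, 0220, 0222, 2200, 2202, 2220, 2222
under TSO → 0000, 0002, 0020, 0022, 0200, 0202, 0220, 0222, 2200, 2202, 2220, 2222
under PSO → 0000, 0002, 0020, 0022, 0200, 0202, 0220, 0222, 2200, 2202, 2220, 2222
target 0020 ∈ {TSO,PSO}

SC:no TSO:yes PSO:yes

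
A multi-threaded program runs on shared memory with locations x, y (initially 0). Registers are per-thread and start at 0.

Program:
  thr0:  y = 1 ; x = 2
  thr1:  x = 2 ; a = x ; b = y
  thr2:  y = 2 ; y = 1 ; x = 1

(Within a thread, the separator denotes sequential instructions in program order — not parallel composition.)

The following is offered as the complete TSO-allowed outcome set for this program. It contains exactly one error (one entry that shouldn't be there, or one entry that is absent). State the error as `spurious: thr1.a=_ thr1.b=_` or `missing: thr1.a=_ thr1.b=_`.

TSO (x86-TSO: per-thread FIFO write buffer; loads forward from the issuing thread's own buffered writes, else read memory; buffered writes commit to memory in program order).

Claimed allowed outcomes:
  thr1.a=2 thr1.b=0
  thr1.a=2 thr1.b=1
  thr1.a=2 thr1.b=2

missing: thr1.a=1 thr1.b=1

outcome vector order: (thr1.a,thr1.b)
TSO: 4 outcomes — {1/1; 2/0; 2/1; 2/2}
TSO∖claimed = {1/1}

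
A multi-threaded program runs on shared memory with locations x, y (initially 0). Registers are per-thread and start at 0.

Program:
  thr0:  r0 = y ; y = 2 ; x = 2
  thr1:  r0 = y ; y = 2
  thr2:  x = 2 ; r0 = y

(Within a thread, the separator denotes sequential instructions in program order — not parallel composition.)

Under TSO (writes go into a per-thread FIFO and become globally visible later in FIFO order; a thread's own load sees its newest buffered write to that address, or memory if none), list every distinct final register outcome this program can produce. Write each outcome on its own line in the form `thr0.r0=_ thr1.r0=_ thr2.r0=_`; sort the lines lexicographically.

outcome vector order: (thr0.r0,thr1.r0,thr2.r0)
|TSO outcomes| = 6

thr0.r0=0 thr1.r0=0 thr2.r0=0
thr0.r0=0 thr1.r0=0 thr2.r0=2
thr0.r0=0 thr1.r0=2 thr2.r0=0
thr0.r0=0 thr1.r0=2 thr2.r0=2
thr0.r0=2 thr1.r0=0 thr2.r0=0
thr0.r0=2 thr1.r0=0 thr2.r0=2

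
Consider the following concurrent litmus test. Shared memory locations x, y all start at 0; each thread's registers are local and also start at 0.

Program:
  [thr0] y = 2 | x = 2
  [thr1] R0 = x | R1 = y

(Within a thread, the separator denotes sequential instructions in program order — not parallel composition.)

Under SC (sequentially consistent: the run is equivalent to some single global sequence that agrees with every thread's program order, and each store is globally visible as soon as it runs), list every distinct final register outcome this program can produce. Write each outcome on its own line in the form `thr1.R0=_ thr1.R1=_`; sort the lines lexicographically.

outcome vector order: (thr1.R0,thr1.R1)
|SC outcomes| = 3

thr1.R0=0 thr1.R1=0
thr1.R0=0 thr1.R1=2
thr1.R0=2 thr1.R1=2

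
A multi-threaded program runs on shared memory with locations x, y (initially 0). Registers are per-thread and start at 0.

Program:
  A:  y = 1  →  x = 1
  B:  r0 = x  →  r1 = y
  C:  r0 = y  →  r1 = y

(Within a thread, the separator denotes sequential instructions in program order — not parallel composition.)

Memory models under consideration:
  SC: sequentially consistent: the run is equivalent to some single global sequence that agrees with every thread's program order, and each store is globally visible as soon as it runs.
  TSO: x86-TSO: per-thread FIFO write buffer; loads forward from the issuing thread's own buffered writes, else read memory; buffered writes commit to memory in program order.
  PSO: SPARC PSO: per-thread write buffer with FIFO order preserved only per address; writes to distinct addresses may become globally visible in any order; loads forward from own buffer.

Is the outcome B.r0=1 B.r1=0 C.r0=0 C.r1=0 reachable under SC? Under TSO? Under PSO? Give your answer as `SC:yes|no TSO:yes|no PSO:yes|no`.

SC:no TSO:no PSO:yes

outcome vector order: (B.r0,B.r1,C.r0,C.r1)
SC: 9 outcomes — {0000, 0001, 0011, 0100, 0101, 0111, 1100, 1101, 1111}
TSO: 9 outcomes — {0000, 0001, 0011, 0100, 0101, 0111, 1100, 1101, 1111}
PSO: 12 outcomes — {0000, 0001, 0011, 0100, 0101, 0111, 1000, 1001, 1011, 1100, 1101, 1111}
target 1000 ∈ {PSO}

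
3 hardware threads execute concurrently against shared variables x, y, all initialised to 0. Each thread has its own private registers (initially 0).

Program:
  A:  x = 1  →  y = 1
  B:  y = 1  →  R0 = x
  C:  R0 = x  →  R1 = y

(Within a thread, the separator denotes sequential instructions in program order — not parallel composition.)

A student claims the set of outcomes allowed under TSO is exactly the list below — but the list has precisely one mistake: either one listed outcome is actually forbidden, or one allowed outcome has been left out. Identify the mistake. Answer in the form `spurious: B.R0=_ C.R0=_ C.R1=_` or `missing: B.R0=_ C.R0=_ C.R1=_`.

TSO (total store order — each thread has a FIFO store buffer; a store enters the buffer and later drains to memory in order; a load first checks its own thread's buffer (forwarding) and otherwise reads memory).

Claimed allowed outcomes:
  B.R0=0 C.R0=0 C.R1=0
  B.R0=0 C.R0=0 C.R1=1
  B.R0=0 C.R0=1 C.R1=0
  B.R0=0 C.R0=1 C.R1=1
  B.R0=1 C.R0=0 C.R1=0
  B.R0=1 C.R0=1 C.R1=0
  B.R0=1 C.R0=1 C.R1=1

missing: B.R0=1 C.R0=0 C.R1=1

outcome vector order: (B.R0,C.R0,C.R1)
[TSO] allowed = {0/0/0, 0/0/1, 0/1/0, 0/1/1, 1/0/0, 1/0/1, 1/1/0, 1/1/1}
TSO∖claimed = {1/0/1}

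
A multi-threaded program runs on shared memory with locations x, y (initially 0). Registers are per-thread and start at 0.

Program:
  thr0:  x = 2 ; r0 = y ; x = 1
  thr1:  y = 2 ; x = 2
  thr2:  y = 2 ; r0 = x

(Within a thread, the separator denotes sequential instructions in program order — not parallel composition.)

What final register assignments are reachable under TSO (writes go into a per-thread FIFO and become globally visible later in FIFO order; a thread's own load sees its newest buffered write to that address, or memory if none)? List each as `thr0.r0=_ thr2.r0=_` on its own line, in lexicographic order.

outcome vector order: (thr0.r0,thr2.r0)
|TSO outcomes| = 6

thr0.r0=0 thr2.r0=0
thr0.r0=0 thr2.r0=1
thr0.r0=0 thr2.r0=2
thr0.r0=2 thr2.r0=0
thr0.r0=2 thr2.r0=1
thr0.r0=2 thr2.r0=2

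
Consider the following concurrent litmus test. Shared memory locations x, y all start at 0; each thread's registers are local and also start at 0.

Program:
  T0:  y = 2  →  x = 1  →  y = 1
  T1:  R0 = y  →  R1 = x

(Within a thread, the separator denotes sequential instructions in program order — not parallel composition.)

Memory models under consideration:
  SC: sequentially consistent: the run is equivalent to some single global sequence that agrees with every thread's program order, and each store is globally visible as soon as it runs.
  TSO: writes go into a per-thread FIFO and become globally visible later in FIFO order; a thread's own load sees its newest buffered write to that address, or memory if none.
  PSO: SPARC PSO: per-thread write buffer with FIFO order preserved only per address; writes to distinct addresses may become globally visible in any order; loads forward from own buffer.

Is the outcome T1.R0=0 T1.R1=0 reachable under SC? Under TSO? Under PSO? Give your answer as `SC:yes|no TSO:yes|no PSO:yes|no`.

SC:yes TSO:yes PSO:yes

outcome vector order: (T1.R0,T1.R1)
under SC → (0,0) (0,1) (1,1) (2,0) (2,1)
under TSO → (0,0) (0,1) (1,1) (2,0) (2,1)
under PSO → (0,0) (0,1) (1,0) (1,1) (2,0) (2,1)
target (0,0) ∈ {SC,TSO,PSO}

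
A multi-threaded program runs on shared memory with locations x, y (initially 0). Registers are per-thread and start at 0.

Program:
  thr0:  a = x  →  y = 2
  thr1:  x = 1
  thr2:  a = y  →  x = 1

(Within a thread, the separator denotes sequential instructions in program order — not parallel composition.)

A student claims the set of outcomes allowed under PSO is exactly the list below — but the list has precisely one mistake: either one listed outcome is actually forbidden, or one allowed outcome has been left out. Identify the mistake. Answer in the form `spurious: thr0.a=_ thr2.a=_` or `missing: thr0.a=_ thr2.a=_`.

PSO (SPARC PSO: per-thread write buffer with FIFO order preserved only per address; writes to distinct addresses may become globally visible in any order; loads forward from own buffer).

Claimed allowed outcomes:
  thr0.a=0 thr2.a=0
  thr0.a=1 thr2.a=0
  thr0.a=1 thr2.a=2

missing: thr0.a=0 thr2.a=2

outcome vector order: (thr0.a,thr2.a)
[PSO] allowed = {0/0 0/2 1/0 1/2}
PSO∖claimed = {0/2}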